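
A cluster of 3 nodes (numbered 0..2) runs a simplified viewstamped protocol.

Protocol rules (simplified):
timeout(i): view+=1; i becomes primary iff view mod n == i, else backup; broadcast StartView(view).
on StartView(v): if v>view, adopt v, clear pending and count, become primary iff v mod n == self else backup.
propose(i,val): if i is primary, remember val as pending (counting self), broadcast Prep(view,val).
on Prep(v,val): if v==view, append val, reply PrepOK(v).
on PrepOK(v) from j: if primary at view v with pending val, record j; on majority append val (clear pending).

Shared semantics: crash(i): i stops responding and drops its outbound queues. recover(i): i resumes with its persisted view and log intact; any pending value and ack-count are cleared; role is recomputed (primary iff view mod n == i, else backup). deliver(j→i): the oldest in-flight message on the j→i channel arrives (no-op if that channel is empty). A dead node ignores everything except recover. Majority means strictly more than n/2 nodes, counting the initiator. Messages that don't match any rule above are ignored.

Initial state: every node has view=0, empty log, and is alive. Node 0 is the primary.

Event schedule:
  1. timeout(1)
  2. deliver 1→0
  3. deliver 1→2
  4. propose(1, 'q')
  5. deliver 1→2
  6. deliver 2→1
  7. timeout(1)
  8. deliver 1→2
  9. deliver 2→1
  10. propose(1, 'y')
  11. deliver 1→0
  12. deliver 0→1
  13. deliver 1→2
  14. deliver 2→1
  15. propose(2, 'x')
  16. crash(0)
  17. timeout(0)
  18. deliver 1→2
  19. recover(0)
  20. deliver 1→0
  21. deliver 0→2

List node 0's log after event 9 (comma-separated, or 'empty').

e1 timeout(1): 1[prim,v=1,-]
e2 deliver 1→0: 0[back,v=1,-]
e3 deliver 1→2: 2[back,v=1,-]
e4 propose(1,'q'): ·
e5 deliver 1→2: 2[back,v=1,q]
e6 deliver 2→1: 1[prim,v=1,q]
e7 timeout(1): 1[back,v=2,q]
e8 deliver 1→2: 2[prim,v=2,q]
e9 deliver 2→1: ·

empty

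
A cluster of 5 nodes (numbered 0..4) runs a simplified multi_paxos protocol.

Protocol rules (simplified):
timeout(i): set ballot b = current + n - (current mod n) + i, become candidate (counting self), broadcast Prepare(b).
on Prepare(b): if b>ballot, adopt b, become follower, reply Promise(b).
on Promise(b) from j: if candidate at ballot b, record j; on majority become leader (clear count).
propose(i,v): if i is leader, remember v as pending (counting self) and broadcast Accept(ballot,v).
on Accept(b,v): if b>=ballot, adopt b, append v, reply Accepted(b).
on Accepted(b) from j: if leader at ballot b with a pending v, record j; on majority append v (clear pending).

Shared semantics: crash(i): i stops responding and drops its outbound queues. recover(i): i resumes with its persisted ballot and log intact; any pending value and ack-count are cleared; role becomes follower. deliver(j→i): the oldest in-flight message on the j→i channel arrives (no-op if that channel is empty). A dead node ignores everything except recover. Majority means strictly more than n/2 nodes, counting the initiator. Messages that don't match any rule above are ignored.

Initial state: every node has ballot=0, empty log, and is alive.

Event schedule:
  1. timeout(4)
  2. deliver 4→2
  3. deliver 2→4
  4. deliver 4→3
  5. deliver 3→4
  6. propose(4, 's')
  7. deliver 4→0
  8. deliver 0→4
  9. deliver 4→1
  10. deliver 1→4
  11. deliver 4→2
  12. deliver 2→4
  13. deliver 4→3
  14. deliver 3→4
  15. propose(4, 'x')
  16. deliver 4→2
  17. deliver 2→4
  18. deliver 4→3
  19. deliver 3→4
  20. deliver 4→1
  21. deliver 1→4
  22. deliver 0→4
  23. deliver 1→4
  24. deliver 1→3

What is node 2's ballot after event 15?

9

1. timeout(4):  <4:cand b9 ->
2. deliver 4→2:  <2:foll b9 ->
3. deliver 2→4:  nop
4. deliver 4→3:  <3:foll b9 ->
5. deliver 3→4:  <4:lead b9 ->
6. propose(4,'s'):  nop
7. deliver 4→0:  <0:foll b9 ->
8. deliver 0→4:  nop
9. deliver 4→1:  <1:foll b9 ->
10. deliver 1→4:  nop
11. deliver 4→2:  <2:foll b9 s>
12. deliver 2→4:  nop
13. deliver 4→3:  <3:foll b9 s>
14. deliver 3→4:  <4:lead b9 s>
15. propose(4,'x'):  nop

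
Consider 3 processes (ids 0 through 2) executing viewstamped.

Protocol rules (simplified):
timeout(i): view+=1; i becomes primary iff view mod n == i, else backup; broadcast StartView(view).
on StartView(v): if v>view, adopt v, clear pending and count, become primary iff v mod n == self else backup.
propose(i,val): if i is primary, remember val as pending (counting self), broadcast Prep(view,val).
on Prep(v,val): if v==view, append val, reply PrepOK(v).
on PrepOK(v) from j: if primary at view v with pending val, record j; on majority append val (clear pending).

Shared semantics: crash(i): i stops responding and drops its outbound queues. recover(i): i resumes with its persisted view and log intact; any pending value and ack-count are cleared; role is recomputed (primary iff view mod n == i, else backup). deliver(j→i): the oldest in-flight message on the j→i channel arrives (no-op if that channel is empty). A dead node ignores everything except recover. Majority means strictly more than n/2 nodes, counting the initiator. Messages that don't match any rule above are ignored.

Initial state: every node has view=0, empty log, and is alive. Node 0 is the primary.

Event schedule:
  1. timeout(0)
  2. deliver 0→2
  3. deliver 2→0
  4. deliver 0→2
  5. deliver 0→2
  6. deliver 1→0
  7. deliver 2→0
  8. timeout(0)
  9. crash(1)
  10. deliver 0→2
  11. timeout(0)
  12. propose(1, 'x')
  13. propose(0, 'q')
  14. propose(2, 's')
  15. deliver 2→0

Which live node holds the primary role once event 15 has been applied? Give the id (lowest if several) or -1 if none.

[1] timeout(0) → N0(back v1 [-])
[2] deliver 0→2 → N2(back v1 [-])
[3] deliver 2→0 → ∅
[4] deliver 0→2 → ∅
[5] deliver 0→2 → ∅
[6] deliver 1→0 → ∅
[7] deliver 2→0 → ∅
[8] timeout(0) → N0(back v2 [-])
[9] crash(1) → N1(✗back v0 [-])
[10] deliver 0→2 → N2(prim v2 [-])
[11] timeout(0) → N0(prim v3 [-])
[12] propose(1,'x') → ∅
[13] propose(0,'q') → ∅
[14] propose(2,'s') → ∅
[15] deliver 2→0 → ∅

0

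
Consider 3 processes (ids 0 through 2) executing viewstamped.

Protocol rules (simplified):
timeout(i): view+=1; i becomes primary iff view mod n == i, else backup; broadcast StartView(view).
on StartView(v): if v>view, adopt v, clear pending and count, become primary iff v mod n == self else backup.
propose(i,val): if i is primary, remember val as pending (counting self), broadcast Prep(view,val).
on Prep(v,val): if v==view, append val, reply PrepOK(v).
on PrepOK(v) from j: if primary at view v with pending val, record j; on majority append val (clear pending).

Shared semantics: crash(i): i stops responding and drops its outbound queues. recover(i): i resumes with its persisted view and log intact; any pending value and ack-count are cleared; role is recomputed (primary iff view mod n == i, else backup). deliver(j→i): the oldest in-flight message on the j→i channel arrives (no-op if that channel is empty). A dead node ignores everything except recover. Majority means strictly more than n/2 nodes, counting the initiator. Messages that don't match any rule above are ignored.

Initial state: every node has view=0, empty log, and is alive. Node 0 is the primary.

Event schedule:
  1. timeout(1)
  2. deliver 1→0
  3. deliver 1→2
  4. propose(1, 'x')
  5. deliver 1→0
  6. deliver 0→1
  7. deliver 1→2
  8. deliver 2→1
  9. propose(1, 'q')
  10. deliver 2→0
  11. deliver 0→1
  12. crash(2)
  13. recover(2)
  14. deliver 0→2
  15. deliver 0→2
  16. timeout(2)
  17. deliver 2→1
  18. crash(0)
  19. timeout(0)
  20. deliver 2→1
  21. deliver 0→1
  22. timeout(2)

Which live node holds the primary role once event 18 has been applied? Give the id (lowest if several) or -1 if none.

2

[1] timeout(1) → N1(prim v1 [-])
[2] deliver 1→0 → N0(back v1 [-])
[3] deliver 1→2 → N2(back v1 [-])
[4] propose(1,'x') → ∅
[5] deliver 1→0 → N0(back v1 [x])
[6] deliver 0→1 → N1(prim v1 [x])
[7] deliver 1→2 → N2(back v1 [x])
[8] deliver 2→1 → ∅
[9] propose(1,'q') → ∅
[10] deliver 2→0 → ∅
[11] deliver 0→1 → ∅
[12] crash(2) → N2(✗back v1 [x])
[13] recover(2) → N2(back v1 [x])
[14] deliver 0→2 → ∅
[15] deliver 0→2 → ∅
[16] timeout(2) → N2(prim v2 [x])
[17] deliver 2→1 → N1(back v2 [x])
[18] crash(0) → N0(✗back v1 [x])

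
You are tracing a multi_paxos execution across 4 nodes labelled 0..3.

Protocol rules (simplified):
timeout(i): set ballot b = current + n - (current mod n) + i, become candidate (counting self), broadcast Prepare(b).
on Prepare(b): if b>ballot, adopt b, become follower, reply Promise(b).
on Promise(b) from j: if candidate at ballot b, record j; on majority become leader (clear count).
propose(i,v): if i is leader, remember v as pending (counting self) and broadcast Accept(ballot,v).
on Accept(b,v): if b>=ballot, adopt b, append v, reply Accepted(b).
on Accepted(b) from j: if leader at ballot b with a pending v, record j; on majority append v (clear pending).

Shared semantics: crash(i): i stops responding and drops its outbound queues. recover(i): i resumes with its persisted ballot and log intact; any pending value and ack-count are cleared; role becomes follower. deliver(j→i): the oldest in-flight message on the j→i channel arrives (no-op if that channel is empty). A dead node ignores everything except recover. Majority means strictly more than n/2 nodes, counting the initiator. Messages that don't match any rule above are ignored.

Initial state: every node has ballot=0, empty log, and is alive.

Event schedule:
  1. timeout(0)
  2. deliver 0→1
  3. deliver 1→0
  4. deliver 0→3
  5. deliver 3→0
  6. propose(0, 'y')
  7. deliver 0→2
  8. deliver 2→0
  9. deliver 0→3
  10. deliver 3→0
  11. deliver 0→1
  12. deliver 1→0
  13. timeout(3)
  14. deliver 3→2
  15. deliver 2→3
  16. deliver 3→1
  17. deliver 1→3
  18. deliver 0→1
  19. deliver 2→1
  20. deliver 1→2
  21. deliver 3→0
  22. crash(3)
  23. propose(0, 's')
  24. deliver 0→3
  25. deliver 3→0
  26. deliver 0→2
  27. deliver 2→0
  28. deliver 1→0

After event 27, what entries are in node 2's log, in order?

[1] timeout(0) → N0(cand b4 [-])
[2] deliver 0→1 → N1(foll b4 [-])
[3] deliver 1→0 → ∅
[4] deliver 0→3 → N3(foll b4 [-])
[5] deliver 3→0 → N0(lead b4 [-])
[6] propose(0,'y') → ∅
[7] deliver 0→2 → N2(foll b4 [-])
[8] deliver 2→0 → ∅
[9] deliver 0→3 → N3(foll b4 [y])
[10] deliver 3→0 → ∅
[11] deliver 0→1 → N1(foll b4 [y])
[12] deliver 1→0 → N0(lead b4 [y])
[13] timeout(3) → N3(cand b11 [y])
[14] deliver 3→2 → N2(foll b11 [-])
[15] deliver 2→3 → ∅
[16] deliver 3→1 → N1(foll b11 [y])
[17] deliver 1→3 → N3(lead b11 [y])
[18] deliver 0→1 → ∅
[19] deliver 2→1 → ∅
[20] deliver 1→2 → ∅
[21] deliver 3→0 → N0(foll b11 [y])
[22] crash(3) → N3(✗lead b11 [y])
[23] propose(0,'s') → ∅
[24] deliver 0→3 → ∅
[25] deliver 3→0 → ∅
[26] deliver 0→2 → ∅
[27] deliver 2→0 → ∅

empty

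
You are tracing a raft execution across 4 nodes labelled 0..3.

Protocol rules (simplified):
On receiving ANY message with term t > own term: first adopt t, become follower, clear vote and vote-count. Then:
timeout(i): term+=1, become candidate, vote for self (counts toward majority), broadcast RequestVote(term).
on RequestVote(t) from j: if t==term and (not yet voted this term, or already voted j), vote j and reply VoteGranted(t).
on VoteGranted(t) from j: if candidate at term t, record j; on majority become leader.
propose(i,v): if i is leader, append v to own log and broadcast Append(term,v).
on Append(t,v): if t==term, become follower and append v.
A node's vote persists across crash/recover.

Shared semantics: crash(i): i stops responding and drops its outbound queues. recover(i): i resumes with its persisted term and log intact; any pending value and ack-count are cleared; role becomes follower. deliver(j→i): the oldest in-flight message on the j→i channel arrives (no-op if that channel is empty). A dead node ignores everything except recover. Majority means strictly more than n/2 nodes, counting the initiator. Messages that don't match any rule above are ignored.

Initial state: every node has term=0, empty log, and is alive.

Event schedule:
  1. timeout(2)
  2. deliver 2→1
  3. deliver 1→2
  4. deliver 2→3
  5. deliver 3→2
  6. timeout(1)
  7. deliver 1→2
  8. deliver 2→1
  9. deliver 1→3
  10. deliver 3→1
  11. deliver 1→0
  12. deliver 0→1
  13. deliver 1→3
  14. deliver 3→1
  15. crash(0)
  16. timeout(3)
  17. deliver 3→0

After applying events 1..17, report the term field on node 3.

3

step 1 timeout(2): 2={cand,t=1,log=-}
step 2 deliver 2→1: 1={foll,t=1,log=-}
step 3 deliver 1→2: —
step 4 deliver 2→3: 3={foll,t=1,log=-}
step 5 deliver 3→2: 2={lead,t=1,log=-}
step 6 timeout(1): 1={cand,t=2,log=-}
step 7 deliver 1→2: 2={foll,t=2,log=-}
step 8 deliver 2→1: —
step 9 deliver 1→3: 3={foll,t=2,log=-}
step 10 deliver 3→1: 1={lead,t=2,log=-}
step 11 deliver 1→0: 0={foll,t=2,log=-}
step 12 deliver 0→1: —
step 13 deliver 1→3: —
step 14 deliver 3→1: —
step 15 crash(0): 0={✗foll,t=2,log=-}
step 16 timeout(3): 3={cand,t=3,log=-}
step 17 deliver 3→0: —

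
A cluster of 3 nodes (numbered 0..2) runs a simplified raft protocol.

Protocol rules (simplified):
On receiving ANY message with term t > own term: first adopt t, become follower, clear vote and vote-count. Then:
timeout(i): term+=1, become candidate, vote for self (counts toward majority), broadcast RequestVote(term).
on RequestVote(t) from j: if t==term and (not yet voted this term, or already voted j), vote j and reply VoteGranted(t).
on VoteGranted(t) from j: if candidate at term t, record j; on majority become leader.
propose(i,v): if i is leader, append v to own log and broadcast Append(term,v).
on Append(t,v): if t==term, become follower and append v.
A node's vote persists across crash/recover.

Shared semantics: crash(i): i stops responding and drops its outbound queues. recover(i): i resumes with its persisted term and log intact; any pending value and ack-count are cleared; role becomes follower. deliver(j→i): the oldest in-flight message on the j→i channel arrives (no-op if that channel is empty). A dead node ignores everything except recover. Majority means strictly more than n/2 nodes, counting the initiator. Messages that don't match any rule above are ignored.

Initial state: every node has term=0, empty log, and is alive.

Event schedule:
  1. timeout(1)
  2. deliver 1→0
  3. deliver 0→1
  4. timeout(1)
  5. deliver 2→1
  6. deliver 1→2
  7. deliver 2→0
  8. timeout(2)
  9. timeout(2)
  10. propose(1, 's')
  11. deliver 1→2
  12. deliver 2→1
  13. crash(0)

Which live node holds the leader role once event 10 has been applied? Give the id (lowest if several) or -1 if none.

step 1 timeout(1): 1={cand,t=1,log=-}
step 2 deliver 1→0: 0={foll,t=1,log=-}
step 3 deliver 0→1: 1={lead,t=1,log=-}
step 4 timeout(1): 1={cand,t=2,log=-}
step 5 deliver 2→1: —
step 6 deliver 1→2: 2={foll,t=1,log=-}
step 7 deliver 2→0: —
step 8 timeout(2): 2={cand,t=2,log=-}
step 9 timeout(2): 2={cand,t=3,log=-}
step 10 propose(1,'s'): —

-1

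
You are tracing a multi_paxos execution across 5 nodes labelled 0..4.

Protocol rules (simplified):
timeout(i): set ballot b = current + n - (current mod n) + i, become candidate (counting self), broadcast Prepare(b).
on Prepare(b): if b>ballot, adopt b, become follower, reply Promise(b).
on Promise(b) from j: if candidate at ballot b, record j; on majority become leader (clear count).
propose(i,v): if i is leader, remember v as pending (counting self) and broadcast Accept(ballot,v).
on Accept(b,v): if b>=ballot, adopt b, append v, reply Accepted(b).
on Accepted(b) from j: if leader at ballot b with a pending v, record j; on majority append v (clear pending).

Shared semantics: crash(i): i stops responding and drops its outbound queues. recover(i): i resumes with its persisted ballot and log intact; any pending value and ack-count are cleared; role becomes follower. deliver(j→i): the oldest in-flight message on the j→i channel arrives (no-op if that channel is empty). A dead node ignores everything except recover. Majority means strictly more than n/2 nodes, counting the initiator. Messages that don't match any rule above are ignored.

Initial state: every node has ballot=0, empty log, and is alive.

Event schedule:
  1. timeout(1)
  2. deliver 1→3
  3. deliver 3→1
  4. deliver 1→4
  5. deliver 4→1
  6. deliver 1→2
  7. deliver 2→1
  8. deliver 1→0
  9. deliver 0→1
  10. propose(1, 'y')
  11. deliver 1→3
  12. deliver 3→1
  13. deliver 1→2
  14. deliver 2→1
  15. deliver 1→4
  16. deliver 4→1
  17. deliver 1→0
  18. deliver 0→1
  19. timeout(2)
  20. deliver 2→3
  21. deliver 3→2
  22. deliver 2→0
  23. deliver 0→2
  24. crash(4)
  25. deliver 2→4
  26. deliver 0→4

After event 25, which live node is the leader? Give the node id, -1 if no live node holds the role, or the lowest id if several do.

1

[1] timeout(1) → N1(cand b6 [-])
[2] deliver 1→3 → N3(foll b6 [-])
[3] deliver 3→1 → ∅
[4] deliver 1→4 → N4(foll b6 [-])
[5] deliver 4→1 → N1(lead b6 [-])
[6] deliver 1→2 → N2(foll b6 [-])
[7] deliver 2→1 → ∅
[8] deliver 1→0 → N0(foll b6 [-])
[9] deliver 0→1 → ∅
[10] propose(1,'y') → ∅
[11] deliver 1→3 → N3(foll b6 [y])
[12] deliver 3→1 → ∅
[13] deliver 1→2 → N2(foll b6 [y])
[14] deliver 2→1 → N1(lead b6 [y])
[15] deliver 1→4 → N4(foll b6 [y])
[16] deliver 4→1 → ∅
[17] deliver 1→0 → N0(foll b6 [y])
[18] deliver 0→1 → ∅
[19] timeout(2) → N2(cand b12 [y])
[20] deliver 2→3 → N3(foll b12 [y])
[21] deliver 3→2 → ∅
[22] deliver 2→0 → N0(foll b12 [y])
[23] deliver 0→2 → N2(lead b12 [y])
[24] crash(4) → N4(✗foll b6 [y])
[25] deliver 2→4 → ∅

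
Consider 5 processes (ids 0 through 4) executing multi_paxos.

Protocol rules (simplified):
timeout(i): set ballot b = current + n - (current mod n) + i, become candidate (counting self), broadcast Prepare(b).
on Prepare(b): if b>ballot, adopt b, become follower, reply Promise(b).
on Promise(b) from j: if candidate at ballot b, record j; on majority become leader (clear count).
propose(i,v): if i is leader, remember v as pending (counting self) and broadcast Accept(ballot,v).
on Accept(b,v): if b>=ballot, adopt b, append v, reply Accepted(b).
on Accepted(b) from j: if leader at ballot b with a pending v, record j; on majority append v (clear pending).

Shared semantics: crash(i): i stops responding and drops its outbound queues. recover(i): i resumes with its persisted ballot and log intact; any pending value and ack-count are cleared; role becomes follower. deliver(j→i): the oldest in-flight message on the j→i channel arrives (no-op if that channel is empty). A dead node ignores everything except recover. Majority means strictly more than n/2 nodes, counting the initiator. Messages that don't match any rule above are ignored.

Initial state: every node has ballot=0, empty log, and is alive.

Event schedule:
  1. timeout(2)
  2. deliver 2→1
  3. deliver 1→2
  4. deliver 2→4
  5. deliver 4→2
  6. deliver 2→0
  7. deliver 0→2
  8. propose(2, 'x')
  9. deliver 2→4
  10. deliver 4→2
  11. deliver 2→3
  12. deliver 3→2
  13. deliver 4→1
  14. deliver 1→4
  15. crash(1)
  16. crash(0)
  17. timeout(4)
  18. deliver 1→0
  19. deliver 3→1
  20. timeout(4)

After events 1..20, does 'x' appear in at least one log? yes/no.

after 1 — timeout(2): n2:cand/b7/[-]
after 2 — deliver 2→1: n1:foll/b7/[-]
after 3 — deliver 1→2: ·
after 4 — deliver 2→4: n4:foll/b7/[-]
after 5 — deliver 4→2: n2:lead/b7/[-]
after 6 — deliver 2→0: n0:foll/b7/[-]
after 7 — deliver 0→2: ·
after 8 — propose(2,'x'): ·
after 9 — deliver 2→4: n4:foll/b7/[x]
after 10 — deliver 4→2: ·
after 11 — deliver 2→3: n3:foll/b7/[-]
after 12 — deliver 3→2: ·
after 13 — deliver 4→1: ·
after 14 — deliver 1→4: ·
after 15 — crash(1): n1:✗foll/b7/[-]
after 16 — crash(0): n0:✗foll/b7/[-]
after 17 — timeout(4): n4:cand/b14/[x]
after 18 — deliver 1→0: ·
after 19 — deliver 3→1: ·
after 20 — timeout(4): n4:cand/b19/[x]

yes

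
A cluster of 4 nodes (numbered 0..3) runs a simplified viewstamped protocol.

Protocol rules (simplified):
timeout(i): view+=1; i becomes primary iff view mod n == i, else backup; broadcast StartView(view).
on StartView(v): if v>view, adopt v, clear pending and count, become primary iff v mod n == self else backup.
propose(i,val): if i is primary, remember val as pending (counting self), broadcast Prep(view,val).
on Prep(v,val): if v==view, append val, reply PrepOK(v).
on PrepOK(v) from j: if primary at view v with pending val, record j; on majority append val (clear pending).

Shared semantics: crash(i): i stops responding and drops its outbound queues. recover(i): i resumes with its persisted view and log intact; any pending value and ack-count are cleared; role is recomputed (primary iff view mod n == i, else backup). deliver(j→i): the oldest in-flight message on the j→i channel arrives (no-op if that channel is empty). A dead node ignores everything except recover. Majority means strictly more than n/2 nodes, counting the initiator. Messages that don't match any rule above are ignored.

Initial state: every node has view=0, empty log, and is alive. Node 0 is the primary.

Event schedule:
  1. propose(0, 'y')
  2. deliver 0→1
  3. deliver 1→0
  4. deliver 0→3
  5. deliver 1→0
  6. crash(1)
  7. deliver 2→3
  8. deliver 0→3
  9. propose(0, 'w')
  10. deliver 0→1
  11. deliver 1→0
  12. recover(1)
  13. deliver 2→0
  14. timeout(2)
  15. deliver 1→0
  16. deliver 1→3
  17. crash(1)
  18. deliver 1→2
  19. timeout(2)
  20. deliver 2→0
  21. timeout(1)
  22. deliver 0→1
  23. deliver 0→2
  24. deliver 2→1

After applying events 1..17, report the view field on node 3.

step 1 propose(0,'y'): —
step 2 deliver 0→1: 1={back,v=0,log=y}
step 3 deliver 1→0: —
step 4 deliver 0→3: 3={back,v=0,log=y}
step 5 deliver 1→0: —
step 6 crash(1): 1={✗back,v=0,log=y}
step 7 deliver 2→3: —
step 8 deliver 0→3: —
step 9 propose(0,'w'): —
step 10 deliver 0→1: —
step 11 deliver 1→0: —
step 12 recover(1): 1={back,v=0,log=y}
step 13 deliver 2→0: —
step 14 timeout(2): 2={back,v=1,log=-}
step 15 deliver 1→0: —
step 16 deliver 1→3: —
step 17 crash(1): 1={✗back,v=0,log=y}

0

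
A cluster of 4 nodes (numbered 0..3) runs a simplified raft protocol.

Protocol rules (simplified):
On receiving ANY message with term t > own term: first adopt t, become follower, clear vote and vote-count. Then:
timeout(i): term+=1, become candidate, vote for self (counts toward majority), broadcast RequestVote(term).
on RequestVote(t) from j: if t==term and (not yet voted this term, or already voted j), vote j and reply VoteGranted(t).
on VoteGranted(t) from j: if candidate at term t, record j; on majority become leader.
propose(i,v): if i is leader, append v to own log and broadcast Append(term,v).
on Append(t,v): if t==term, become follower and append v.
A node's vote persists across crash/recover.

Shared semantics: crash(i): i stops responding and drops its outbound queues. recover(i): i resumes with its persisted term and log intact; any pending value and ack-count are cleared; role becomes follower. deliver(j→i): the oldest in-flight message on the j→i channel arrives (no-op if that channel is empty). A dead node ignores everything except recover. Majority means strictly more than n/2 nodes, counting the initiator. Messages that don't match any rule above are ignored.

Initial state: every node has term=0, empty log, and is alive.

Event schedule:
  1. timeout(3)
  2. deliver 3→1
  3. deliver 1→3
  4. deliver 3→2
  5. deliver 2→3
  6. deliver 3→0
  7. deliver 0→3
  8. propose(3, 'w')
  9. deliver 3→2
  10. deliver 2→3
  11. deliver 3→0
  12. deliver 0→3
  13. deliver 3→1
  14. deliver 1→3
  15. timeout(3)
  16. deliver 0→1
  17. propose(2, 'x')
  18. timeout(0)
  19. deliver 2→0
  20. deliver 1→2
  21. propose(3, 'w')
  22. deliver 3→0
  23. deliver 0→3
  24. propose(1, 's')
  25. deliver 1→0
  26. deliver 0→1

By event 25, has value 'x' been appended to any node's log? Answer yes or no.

no

1. timeout(3):  <3:cand t1 ->
2. deliver 3→1:  <1:foll t1 ->
3. deliver 1→3:  nop
4. deliver 3→2:  <2:foll t1 ->
5. deliver 2→3:  <3:lead t1 ->
6. deliver 3→0:  <0:foll t1 ->
7. deliver 0→3:  nop
8. propose(3,'w'):  <3:lead t1 w>
9. deliver 3→2:  <2:foll t1 w>
10. deliver 2→3:  nop
11. deliver 3→0:  <0:foll t1 w>
12. deliver 0→3:  nop
13. deliver 3→1:  <1:foll t1 w>
14. deliver 1→3:  nop
15. timeout(3):  <3:cand t2 w>
16. deliver 0→1:  nop
17. propose(2,'x'):  nop
18. timeout(0):  <0:cand t2 w>
19. deliver 2→0:  nop
20. deliver 1→2:  nop
21. propose(3,'w'):  nop
22. deliver 3→0:  nop
23. deliver 0→3:  nop
24. propose(1,'s'):  nop
25. deliver 1→0:  nop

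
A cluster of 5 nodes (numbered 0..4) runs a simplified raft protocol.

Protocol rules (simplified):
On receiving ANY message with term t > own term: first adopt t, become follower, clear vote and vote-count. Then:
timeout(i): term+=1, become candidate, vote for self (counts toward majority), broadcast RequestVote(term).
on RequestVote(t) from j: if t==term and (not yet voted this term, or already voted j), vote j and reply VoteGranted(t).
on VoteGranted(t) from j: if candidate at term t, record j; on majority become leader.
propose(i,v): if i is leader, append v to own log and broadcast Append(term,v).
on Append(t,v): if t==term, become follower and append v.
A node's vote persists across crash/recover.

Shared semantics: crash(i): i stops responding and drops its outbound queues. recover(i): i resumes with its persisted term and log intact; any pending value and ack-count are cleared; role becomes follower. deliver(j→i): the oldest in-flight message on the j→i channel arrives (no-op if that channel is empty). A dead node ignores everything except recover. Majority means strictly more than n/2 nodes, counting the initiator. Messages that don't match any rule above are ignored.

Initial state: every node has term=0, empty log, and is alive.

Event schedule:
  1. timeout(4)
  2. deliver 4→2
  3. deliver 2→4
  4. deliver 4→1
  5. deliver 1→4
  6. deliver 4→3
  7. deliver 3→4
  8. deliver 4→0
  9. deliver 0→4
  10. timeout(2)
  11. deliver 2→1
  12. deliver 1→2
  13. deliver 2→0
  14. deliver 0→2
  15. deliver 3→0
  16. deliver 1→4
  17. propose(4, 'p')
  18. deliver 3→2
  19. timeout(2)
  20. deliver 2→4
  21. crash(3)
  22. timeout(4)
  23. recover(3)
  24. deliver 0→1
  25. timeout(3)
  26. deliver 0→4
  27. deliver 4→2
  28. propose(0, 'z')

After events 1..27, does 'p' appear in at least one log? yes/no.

yes

step 1 timeout(4): 4={cand,t=1,log=-}
step 2 deliver 4→2: 2={foll,t=1,log=-}
step 3 deliver 2→4: —
step 4 deliver 4→1: 1={foll,t=1,log=-}
step 5 deliver 1→4: 4={lead,t=1,log=-}
step 6 deliver 4→3: 3={foll,t=1,log=-}
step 7 deliver 3→4: —
step 8 deliver 4→0: 0={foll,t=1,log=-}
step 9 deliver 0→4: —
step 10 timeout(2): 2={cand,t=2,log=-}
step 11 deliver 2→1: 1={foll,t=2,log=-}
step 12 deliver 1→2: —
step 13 deliver 2→0: 0={foll,t=2,log=-}
step 14 deliver 0→2: 2={lead,t=2,log=-}
step 15 deliver 3→0: —
step 16 deliver 1→4: —
step 17 propose(4,'p'): 4={lead,t=1,log=p}
step 18 deliver 3→2: —
step 19 timeout(2): 2={cand,t=3,log=-}
step 20 deliver 2→4: 4={foll,t=2,log=p}
step 21 crash(3): 3={✗foll,t=1,log=-}
step 22 timeout(4): 4={cand,t=3,log=p}
step 23 recover(3): 3={foll,t=1,log=-}
step 24 deliver 0→1: —
step 25 timeout(3): 3={cand,t=2,log=-}
step 26 deliver 0→4: —
step 27 deliver 4→2: —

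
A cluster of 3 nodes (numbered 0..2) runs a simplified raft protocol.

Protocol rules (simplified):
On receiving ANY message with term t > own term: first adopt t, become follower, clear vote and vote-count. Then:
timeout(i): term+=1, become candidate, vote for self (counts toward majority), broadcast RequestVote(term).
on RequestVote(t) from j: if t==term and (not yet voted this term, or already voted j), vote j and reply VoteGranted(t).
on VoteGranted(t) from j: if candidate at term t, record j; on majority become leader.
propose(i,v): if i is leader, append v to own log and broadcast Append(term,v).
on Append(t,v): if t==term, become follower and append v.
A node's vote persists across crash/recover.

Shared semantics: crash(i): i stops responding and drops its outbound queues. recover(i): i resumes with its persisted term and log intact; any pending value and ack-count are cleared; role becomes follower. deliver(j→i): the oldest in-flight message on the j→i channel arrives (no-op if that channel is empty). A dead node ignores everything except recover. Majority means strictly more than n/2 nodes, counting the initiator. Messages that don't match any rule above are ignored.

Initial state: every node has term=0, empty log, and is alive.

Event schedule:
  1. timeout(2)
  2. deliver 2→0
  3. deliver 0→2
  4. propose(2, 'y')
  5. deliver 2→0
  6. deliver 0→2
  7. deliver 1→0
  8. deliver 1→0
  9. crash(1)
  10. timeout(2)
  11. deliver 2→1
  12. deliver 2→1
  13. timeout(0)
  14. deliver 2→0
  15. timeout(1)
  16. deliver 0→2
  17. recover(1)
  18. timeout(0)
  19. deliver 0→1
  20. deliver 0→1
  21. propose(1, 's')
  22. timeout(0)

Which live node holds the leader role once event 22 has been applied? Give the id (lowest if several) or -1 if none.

-1

[1] timeout(2) → N2(cand t1 [-])
[2] deliver 2→0 → N0(foll t1 [-])
[3] deliver 0→2 → N2(lead t1 [-])
[4] propose(2,'y') → N2(lead t1 [y])
[5] deliver 2→0 → N0(foll t1 [y])
[6] deliver 0→2 → ∅
[7] deliver 1→0 → ∅
[8] deliver 1→0 → ∅
[9] crash(1) → N1(✗foll t0 [-])
[10] timeout(2) → N2(cand t2 [y])
[11] deliver 2→1 → ∅
[12] deliver 2→1 → ∅
[13] timeout(0) → N0(cand t2 [y])
[14] deliver 2→0 → ∅
[15] timeout(1) → ∅
[16] deliver 0→2 → ∅
[17] recover(1) → N1(foll t0 [-])
[18] timeout(0) → N0(cand t3 [y])
[19] deliver 0→1 → N1(foll t2 [-])
[20] deliver 0→1 → N1(foll t3 [-])
[21] propose(1,'s') → ∅
[22] timeout(0) → N0(cand t4 [y])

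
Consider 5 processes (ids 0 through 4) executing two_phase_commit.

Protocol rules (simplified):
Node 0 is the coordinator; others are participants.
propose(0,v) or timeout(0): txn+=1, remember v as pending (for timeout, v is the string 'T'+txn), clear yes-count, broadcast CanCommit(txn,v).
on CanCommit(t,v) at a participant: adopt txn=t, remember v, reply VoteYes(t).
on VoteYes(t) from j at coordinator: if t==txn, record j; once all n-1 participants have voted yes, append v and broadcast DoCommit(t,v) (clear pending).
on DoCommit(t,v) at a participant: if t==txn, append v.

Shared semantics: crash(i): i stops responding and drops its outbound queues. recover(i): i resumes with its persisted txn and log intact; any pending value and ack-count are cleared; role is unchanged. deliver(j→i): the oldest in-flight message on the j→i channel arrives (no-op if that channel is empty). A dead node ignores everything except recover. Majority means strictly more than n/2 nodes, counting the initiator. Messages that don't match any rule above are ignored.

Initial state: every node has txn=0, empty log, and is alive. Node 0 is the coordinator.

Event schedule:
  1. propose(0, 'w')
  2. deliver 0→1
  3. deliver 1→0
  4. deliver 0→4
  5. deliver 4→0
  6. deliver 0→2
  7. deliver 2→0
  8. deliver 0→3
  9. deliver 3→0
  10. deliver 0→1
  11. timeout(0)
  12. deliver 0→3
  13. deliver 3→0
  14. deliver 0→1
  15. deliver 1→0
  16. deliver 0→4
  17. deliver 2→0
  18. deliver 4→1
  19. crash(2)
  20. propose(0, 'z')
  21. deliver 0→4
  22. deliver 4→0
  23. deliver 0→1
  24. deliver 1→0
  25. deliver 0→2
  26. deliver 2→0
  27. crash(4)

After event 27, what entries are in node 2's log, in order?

empty

step 1 propose(0,'w'): 0={coor,t=1,log=-}
step 2 deliver 0→1: 1={part,t=1,log=-}
step 3 deliver 1→0: —
step 4 deliver 0→4: 4={part,t=1,log=-}
step 5 deliver 4→0: —
step 6 deliver 0→2: 2={part,t=1,log=-}
step 7 deliver 2→0: —
step 8 deliver 0→3: 3={part,t=1,log=-}
step 9 deliver 3→0: 0={coor,t=1,log=w}
step 10 deliver 0→1: 1={part,t=1,log=w}
step 11 timeout(0): 0={coor,t=2,log=w}
step 12 deliver 0→3: 3={part,t=1,log=w}
step 13 deliver 3→0: —
step 14 deliver 0→1: 1={part,t=2,log=w}
step 15 deliver 1→0: —
step 16 deliver 0→4: 4={part,t=1,log=w}
step 17 deliver 2→0: —
step 18 deliver 4→1: —
step 19 crash(2): 2={✗part,t=1,log=-}
step 20 propose(0,'z'): 0={coor,t=3,log=w}
step 21 deliver 0→4: 4={part,t=2,log=w}
step 22 deliver 4→0: —
step 23 deliver 0→1: 1={part,t=3,log=w}
step 24 deliver 1→0: —
step 25 deliver 0→2: —
step 26 deliver 2→0: —
step 27 crash(4): 4={✗part,t=2,log=w}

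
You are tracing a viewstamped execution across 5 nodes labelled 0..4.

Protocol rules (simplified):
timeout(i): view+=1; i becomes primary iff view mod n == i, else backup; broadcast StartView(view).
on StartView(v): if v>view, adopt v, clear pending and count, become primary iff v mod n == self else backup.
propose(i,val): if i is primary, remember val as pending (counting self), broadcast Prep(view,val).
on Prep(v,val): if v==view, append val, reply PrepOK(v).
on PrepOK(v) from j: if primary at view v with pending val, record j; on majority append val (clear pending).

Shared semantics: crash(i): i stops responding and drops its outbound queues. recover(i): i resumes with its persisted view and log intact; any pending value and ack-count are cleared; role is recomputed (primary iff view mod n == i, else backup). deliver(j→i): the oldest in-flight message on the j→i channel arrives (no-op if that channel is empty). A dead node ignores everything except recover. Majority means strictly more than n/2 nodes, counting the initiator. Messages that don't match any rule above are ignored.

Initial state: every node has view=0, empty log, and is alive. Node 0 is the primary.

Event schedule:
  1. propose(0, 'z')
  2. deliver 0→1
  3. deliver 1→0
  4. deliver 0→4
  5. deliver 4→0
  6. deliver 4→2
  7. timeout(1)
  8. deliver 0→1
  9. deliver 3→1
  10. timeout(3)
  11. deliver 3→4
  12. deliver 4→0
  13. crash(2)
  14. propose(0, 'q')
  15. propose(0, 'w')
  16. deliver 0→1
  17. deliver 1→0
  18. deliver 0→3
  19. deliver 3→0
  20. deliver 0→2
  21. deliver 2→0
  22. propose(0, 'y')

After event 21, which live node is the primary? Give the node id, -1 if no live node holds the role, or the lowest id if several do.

1

after 1 — propose(0,'z'): ·
after 2 — deliver 0→1: n1:back/v0/[z]
after 3 — deliver 1→0: ·
after 4 — deliver 0→4: n4:back/v0/[z]
after 5 — deliver 4→0: n0:prim/v0/[z]
after 6 — deliver 4→2: ·
after 7 — timeout(1): n1:prim/v1/[z]
after 8 — deliver 0→1: ·
after 9 — deliver 3→1: ·
after 10 — timeout(3): n3:back/v1/[-]
after 11 — deliver 3→4: n4:back/v1/[z]
after 12 — deliver 4→0: ·
after 13 — crash(2): n2:✗back/v0/[-]
after 14 — propose(0,'q'): ·
after 15 — propose(0,'w'): ·
after 16 — deliver 0→1: ·
after 17 — deliver 1→0: n0:back/v1/[z]
after 18 — deliver 0→3: ·
after 19 — deliver 3→0: ·
after 20 — deliver 0→2: ·
after 21 — deliver 2→0: ·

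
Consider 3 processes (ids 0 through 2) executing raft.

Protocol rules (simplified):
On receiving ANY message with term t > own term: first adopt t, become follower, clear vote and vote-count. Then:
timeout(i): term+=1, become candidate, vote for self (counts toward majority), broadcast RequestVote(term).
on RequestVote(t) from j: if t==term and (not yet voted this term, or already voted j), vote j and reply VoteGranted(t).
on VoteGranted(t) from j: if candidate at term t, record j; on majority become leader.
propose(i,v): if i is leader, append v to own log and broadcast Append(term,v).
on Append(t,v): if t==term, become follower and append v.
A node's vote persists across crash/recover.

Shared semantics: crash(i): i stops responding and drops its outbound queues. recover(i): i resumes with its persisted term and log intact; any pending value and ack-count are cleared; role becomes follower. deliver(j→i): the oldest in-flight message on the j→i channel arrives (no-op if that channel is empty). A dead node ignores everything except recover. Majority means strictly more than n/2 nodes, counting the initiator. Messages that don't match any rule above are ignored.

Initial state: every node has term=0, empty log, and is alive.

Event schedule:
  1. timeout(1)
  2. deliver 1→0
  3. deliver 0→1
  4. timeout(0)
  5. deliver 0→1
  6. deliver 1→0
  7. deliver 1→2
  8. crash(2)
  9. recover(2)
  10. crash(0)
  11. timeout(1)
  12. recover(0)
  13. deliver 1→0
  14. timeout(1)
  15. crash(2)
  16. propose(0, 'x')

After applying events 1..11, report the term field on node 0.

2

e1 timeout(1): 1[cand,t=1,-]
e2 deliver 1→0: 0[foll,t=1,-]
e3 deliver 0→1: 1[lead,t=1,-]
e4 timeout(0): 0[cand,t=2,-]
e5 deliver 0→1: 1[foll,t=2,-]
e6 deliver 1→0: 0[lead,t=2,-]
e7 deliver 1→2: 2[foll,t=1,-]
e8 crash(2): 2[✗foll,t=1,-]
e9 recover(2): 2[foll,t=1,-]
e10 crash(0): 0[✗lead,t=2,-]
e11 timeout(1): 1[cand,t=3,-]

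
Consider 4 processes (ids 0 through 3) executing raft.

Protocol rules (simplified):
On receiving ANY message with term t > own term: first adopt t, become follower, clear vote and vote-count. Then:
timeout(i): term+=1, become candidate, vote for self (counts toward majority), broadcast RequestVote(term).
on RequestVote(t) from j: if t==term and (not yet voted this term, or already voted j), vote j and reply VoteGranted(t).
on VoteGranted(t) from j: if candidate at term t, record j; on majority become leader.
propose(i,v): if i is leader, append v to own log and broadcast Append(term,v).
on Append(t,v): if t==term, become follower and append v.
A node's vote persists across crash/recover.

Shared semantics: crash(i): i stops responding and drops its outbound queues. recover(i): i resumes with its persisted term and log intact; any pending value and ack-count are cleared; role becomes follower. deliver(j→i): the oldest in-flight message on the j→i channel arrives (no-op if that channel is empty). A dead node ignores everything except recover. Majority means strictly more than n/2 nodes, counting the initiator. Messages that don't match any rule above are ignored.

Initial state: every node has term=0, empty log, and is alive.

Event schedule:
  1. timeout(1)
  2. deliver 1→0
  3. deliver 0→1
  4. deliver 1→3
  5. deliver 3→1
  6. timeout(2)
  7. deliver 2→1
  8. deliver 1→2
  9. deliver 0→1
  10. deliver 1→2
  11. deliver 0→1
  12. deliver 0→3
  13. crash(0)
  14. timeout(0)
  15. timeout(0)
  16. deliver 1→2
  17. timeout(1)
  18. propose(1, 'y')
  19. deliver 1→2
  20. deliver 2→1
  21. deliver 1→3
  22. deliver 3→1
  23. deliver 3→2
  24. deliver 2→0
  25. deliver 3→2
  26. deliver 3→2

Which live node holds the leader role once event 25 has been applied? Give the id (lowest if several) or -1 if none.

1

after 1 — timeout(1): n1:cand/t1/[-]
after 2 — deliver 1→0: n0:foll/t1/[-]
after 3 — deliver 0→1: ·
after 4 — deliver 1→3: n3:foll/t1/[-]
after 5 — deliver 3→1: n1:lead/t1/[-]
after 6 — timeout(2): n2:cand/t1/[-]
after 7 — deliver 2→1: ·
after 8 — deliver 1→2: ·
after 9 — deliver 0→1: ·
after 10 — deliver 1→2: ·
after 11 — deliver 0→1: ·
after 12 — deliver 0→3: ·
after 13 — crash(0): n0:✗foll/t1/[-]
after 14 — timeout(0): ·
after 15 — timeout(0): ·
after 16 — deliver 1→2: ·
after 17 — timeout(1): n1:cand/t2/[-]
after 18 — propose(1,'y'): ·
after 19 — deliver 1→2: n2:foll/t2/[-]
after 20 — deliver 2→1: ·
after 21 — deliver 1→3: n3:foll/t2/[-]
after 22 — deliver 3→1: n1:lead/t2/[-]
after 23 — deliver 3→2: ·
after 24 — deliver 2→0: ·
after 25 — deliver 3→2: ·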